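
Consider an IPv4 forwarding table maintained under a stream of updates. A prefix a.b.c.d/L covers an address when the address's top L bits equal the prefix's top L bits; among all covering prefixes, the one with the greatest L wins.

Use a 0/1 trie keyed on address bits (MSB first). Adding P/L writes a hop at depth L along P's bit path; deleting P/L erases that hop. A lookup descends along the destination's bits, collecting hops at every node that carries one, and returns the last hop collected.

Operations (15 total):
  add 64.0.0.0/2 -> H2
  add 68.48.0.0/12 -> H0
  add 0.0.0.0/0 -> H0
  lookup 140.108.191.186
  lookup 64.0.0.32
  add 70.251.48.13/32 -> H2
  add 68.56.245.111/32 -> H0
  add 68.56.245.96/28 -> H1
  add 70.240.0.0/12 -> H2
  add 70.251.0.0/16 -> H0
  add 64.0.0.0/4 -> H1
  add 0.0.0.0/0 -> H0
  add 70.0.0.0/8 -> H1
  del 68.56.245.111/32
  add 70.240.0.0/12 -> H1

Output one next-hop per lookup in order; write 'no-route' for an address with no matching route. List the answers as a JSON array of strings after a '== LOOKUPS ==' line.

Apply in order:
  add 64.0.0.0/2 -> H2 at depth 2
  add 68.48.0.0/12 -> H0 at depth 12
  add 0.0.0.0/0 -> H0 at depth 0
  ? 140.108.191.186  path d0:H0  best=H0
  ? 64.0.0.32  path d0:H0→d1:-→d2:H2→d3:-→d4:-→d5:-  best=H2
  add 70.251.48.13/32 -> H2 at depth 32
  add 68.56.245.111/32 -> H0 at depth 32
  add 68.56.245.96/28 -> H1 at depth 28
  add 70.240.0.0/12 -> H2 at depth 12
  add 70.251.0.0/16 -> H0 at depth 16
  add 64.0.0.0/4 -> H1 at depth 4
  add 0.0.0.0/0 -> H0 at depth 0
  add 70.0.0.0/8 -> H1 at depth 8
  del 68.56.245.111/32 (clear depth 32)
  add 70.240.0.0/12 -> H1 at depth 12

== LOOKUPS ==
["H0","H2"]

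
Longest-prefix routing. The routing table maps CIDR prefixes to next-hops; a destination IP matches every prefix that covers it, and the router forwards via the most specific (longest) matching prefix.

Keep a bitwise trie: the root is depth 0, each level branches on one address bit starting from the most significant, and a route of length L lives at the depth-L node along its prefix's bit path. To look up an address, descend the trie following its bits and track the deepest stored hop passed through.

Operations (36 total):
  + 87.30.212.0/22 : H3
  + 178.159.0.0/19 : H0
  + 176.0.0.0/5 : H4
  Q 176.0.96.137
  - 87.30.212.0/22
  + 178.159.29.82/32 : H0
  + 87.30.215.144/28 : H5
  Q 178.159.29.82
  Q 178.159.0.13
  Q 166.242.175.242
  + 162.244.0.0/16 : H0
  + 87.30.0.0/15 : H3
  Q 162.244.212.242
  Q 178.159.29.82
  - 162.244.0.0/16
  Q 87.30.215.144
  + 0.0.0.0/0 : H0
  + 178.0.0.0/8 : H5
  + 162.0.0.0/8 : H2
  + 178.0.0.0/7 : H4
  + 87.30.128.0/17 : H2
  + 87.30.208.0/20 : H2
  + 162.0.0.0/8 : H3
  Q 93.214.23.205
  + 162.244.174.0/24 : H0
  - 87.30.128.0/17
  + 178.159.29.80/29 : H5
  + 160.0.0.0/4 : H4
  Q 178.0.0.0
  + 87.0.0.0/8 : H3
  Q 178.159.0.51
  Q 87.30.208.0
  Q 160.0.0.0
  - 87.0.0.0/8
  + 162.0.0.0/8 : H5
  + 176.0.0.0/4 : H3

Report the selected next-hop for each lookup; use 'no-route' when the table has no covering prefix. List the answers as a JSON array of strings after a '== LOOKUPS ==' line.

Process each operation:
  add 87.30.212.0/22 -> H3 at depth 22
  add 178.159.0.0/19 -> H0 at depth 19
  add 176.0.0.0/5 -> H4 at depth 5
  ? 176.0.96.137  path d0:-→d1:-→d2:-→d3:-→d4:-→d5:H4→d6:-  best=H4
  del 87.30.212.0/22 (clear depth 22)
  add 178.159.29.82/32 -> H0 at depth 32
  add 87.30.215.144/28 -> H5 at depth 28
  ? 178.159.29.82  path d0:-→d1:-→d2:-→d3:-→d4:-→d5:H4→d6:-→d7:-→d8:-→d9:-→d10:-→d11:-→d12:-→d13:-→d14:-→d15:-→d16:-→d17:-→d18:-→d19:H0→d20:-→d21:-→d22:-→d23:-→d24:-→d25:-→d26:-→d27:-→d28:-→d29:-→d30:-→d31:-→d32:H0  best=H0
  ? 178.159.0.13  path d0:-→d1:-→d2:-→d3:-→d4:-→d5:H4→d6:-→d7:-→d8:-→d9:-→d10:-→d11:-→d12:-→d13:-→d14:-→d15:-→d16:-→d17:-→d18:-→d19:H0  best=H0
  ? 166.242.175.242  path d0:-→d1:-→d2:-→d3:-  best=no-route
  add 162.244.0.0/16 -> H0 at depth 16
  add 87.30.0.0/15 -> H3 at depth 15
  ? 162.244.212.242  path d0:-→d1:-→d2:-→d3:-→d4:-→d5:-→d6:-→d7:-→d8:-→d9:-→d10:-→d11:-→d12:-→d13:-→d14:-→d15:-→d16:H0  best=H0
  ? 178.159.29.82  path d0:-→d1:-→d2:-→d3:-→d4:-→d5:H4→d6:-→d7:-→d8:-→d9:-→d10:-→d11:-→d12:-→d13:-→d14:-→d15:-→d16:-→d17:-→d18:-→d19:H0→d20:-→d21:-→d22:-→d23:-→d24:-→d25:-→d26:-→d27:-→d28:-→d29:-→d30:-→d31:-→d32:H0  best=H0
  del 162.244.0.0/16 (clear depth 16)
  ? 87.30.215.144  path d0:-→d1:-→d2:-→d3:-→d4:-→d5:-→d6:-→d7:-→d8:-→d9:-→d10:-→d11:-→d12:-→d13:-→d14:-→d15:H3→d16:-→d17:-→d18:-→d19:-→d20:-→d21:-→d22:-→d23:-→d24:-→d25:-→d26:-→d27:-→d28:H5  best=H5
  add 0.0.0.0/0 -> H0 at depth 0
  add 178.0.0.0/8 -> H5 at depth 8
  add 162.0.0.0/8 -> H2 at depth 8
  add 178.0.0.0/7 -> H4 at depth 7
  add 87.30.128.0/17 -> H2 at depth 17
  add 87.30.208.0/20 -> H2 at depth 20
  add 162.0.0.0/8 -> H3 at depth 8
  ? 93.214.23.205  path d0:H0→d1:-→d2:-→d3:-→d4:-  best=H0
  add 162.244.174.0/24 -> H0 at depth 24
  del 87.30.128.0/17 (clear depth 17)
  add 178.159.29.80/29 -> H5 at depth 29
  add 160.0.0.0/4 -> H4 at depth 4
  ? 178.0.0.0  path d0:H0→d1:-→d2:-→d3:-→d4:-→d5:H4→d6:-→d7:H4→d8:H5  best=H5
  add 87.0.0.0/8 -> H3 at depth 8
  ? 178.159.0.51  path d0:H0→d1:-→d2:-→d3:-→d4:-→d5:H4→d6:-→d7:H4→d8:H5→d9:-→d10:-→d11:-→d12:-→d13:-→d14:-→d15:-→d16:-→d17:-→d18:-→d19:H0  best=H0
  ? 87.30.208.0  path d0:H0→d1:-→d2:-→d3:-→d4:-→d5:-→d6:-→d7:-→d8:H3→d9:-→d10:-→d11:-→d12:-→d13:-→d14:-→d15:H3→d16:-→d17:-→d18:-→d19:-→d20:H2→d21:-  best=H2
  ? 160.0.0.0  path d0:H0→d1:-→d2:-→d3:-→d4:H4→d5:-→d6:-  best=H4
  del 87.0.0.0/8 (clear depth 8)
  add 162.0.0.0/8 -> H5 at depth 8
  add 176.0.0.0/4 -> H3 at depth 4

== LOOKUPS ==
["H4","H0","H0","no-route","H0","H0","H5","H0","H5","H0","H2","H4"]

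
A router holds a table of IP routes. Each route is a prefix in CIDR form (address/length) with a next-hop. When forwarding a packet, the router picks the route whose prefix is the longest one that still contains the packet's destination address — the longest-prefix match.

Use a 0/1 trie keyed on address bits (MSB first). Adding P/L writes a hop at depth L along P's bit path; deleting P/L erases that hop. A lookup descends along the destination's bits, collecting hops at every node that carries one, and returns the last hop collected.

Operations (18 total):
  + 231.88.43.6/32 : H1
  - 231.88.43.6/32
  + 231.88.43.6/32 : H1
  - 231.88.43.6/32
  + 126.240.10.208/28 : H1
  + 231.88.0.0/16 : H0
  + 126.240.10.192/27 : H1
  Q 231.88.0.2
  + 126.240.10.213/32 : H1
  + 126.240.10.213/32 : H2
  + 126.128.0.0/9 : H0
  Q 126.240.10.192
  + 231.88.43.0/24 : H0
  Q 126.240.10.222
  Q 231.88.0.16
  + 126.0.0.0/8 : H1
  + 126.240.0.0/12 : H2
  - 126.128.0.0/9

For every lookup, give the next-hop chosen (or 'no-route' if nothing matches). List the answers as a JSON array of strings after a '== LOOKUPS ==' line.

Apply in order:
  + 231.88.43.6/32 (H1) depth=32
  - 231.88.43.6/32 clear@32
  + 231.88.43.6/32 (H1) depth=32
  - 231.88.43.6/32 clear@32
  + 126.240.10.208/28 (H1) depth=28
  + 231.88.0.0/16 (H0) depth=16
  + 126.240.10.192/27 (H1) depth=27
  lookup 231.88.0.2: bits 111001110101100000 walk d0:-→d1:-→d2:-→d3:-→d4:-→d5:-→d6:-→d7:-→d8:-→d9:-→d10:-→d11:-→d12:-→d13:-→d14:-→d15:-→d16:H0→d17:-→d18:- -> H0
  + 126.240.10.213/32 (H1) depth=32
  + 126.240.10.213/32 (H2) depth=32
  + 126.128.0.0/9 (H0) depth=9
  lookup 126.240.10.192: bits 011111101111000000001010110 walk d0:-→d1:-→d2:-→d3:-→d4:-→d5:-→d6:-→d7:-→d8:-→d9:H0→d10:-→d11:-→d12:-→d13:-→d14:-→d15:-→d16:-→d17:-→d18:-→d19:-→d20:-→d21:-→d22:-→d23:-→d24:-→d25:-→d26:-→d27:H1 -> H1
  + 231.88.43.0/24 (H0) depth=24
  lookup 126.240.10.222: bits 0111111011110000000010101101 walk d0:-→d1:-→d2:-→d3:-→d4:-→d5:-→d6:-→d7:-→d8:-→d9:H0→d10:-→d11:-→d12:-→d13:-→d14:-→d15:-→d16:-→d17:-→d18:-→d19:-→d20:-→d21:-→d22:-→d23:-→d24:-→d25:-→d26:-→d27:H1→d28:H1 -> H1
  lookup 231.88.0.16: bits 111001110101100000 walk d0:-→d1:-→d2:-→d3:-→d4:-→d5:-→d6:-→d7:-→d8:-→d9:-→d10:-→d11:-→d12:-→d13:-→d14:-→d15:-→d16:H0→d17:-→d18:- -> H0
  + 126.0.0.0/8 (H1) depth=8
  + 126.240.0.0/12 (H2) depth=12
  - 126.128.0.0/9 clear@9

== LOOKUPS ==
["H0","H1","H1","H0"]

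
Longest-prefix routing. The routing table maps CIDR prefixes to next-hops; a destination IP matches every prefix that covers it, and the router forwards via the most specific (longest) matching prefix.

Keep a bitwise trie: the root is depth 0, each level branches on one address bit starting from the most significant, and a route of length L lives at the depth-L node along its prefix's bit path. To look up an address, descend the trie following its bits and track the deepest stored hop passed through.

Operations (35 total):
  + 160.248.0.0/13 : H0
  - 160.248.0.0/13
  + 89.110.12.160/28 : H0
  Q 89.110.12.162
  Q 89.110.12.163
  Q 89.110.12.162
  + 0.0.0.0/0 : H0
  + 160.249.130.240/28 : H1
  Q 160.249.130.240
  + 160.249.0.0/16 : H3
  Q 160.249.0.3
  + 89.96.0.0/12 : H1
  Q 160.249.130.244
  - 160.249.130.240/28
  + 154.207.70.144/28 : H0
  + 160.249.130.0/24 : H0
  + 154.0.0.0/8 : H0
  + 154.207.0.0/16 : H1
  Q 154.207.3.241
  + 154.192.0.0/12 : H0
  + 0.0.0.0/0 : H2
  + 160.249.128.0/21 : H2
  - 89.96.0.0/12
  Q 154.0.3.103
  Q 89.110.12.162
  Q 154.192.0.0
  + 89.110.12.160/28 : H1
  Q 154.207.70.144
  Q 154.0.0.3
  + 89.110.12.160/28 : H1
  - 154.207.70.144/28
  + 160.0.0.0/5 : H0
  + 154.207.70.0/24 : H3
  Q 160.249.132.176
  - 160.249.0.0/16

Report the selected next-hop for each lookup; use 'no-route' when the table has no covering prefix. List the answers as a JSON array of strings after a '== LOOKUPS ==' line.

Process each operation:
  + 160.248.0.0/13 (H0) depth=13
  - 160.248.0.0/13 clear@13
  + 89.110.12.160/28 (H0) depth=28
  ? 89.110.12.162  path d0:-→d1:-→d2:-→d3:-→d4:-→d5:-→d6:-→d7:-→d8:-→d9:-→d10:-→d11:-→d12:-→d13:-→d14:-→d15:-→d16:-→d17:-→d18:-→d19:-→d20:-→d21:-→d22:-→d23:-→d24:-→d25:-→d26:-→d27:-→d28:H0  best=H0
  ? 89.110.12.163  path d0:-→d1:-→d2:-→d3:-→d4:-→d5:-→d6:-→d7:-→d8:-→d9:-→d10:-→d11:-→d12:-→d13:-→d14:-→d15:-→d16:-→d17:-→d18:-→d19:-→d20:-→d21:-→d22:-→d23:-→d24:-→d25:-→d26:-→d27:-→d28:H0  best=H0
  ? 89.110.12.162  path d0:-→d1:-→d2:-→d3:-→d4:-→d5:-→d6:-→d7:-→d8:-→d9:-→d10:-→d11:-→d12:-→d13:-→d14:-→d15:-→d16:-→d17:-→d18:-→d19:-→d20:-→d21:-→d22:-→d23:-→d24:-→d25:-→d26:-→d27:-→d28:H0  best=H0
  + 0.0.0.0/0 (H0) depth=0
  + 160.249.130.240/28 (H1) depth=28
  ? 160.249.130.240  path d0:H0→d1:-→d2:-→d3:-→d4:-→d5:-→d6:-→d7:-→d8:-→d9:-→d10:-→d11:-→d12:-→d13:-→d14:-→d15:-→d16:-→d17:-→d18:-→d19:-→d20:-→d21:-→d22:-→d23:-→d24:-→d25:-→d26:-→d27:-→d28:H1  best=H1
  + 160.249.0.0/16 (H3) depth=16
  ? 160.249.0.3  path d0:H0→d1:-→d2:-→d3:-→d4:-→d5:-→d6:-→d7:-→d8:-→d9:-→d10:-→d11:-→d12:-→d13:-→d14:-→d15:-→d16:H3  best=H3
  + 89.96.0.0/12 (H1) depth=12
  ? 160.249.130.244  path d0:H0→d1:-→d2:-→d3:-→d4:-→d5:-→d6:-→d7:-→d8:-→d9:-→d10:-→d11:-→d12:-→d13:-→d14:-→d15:-→d16:H3→d17:-→d18:-→d19:-→d20:-→d21:-→d22:-→d23:-→d24:-→d25:-→d26:-→d27:-→d28:H1  best=H1
  - 160.249.130.240/28 clear@28
  + 154.207.70.144/28 (H0) depth=28
  + 160.249.130.0/24 (H0) depth=24
  + 154.0.0.0/8 (H0) depth=8
  + 154.207.0.0/16 (H1) depth=16
  ? 154.207.3.241  path d0:H0→d1:-→d2:-→d3:-→d4:-→d5:-→d6:-→d7:-→d8:H0→d9:-→d10:-→d11:-→d12:-→d13:-→d14:-→d15:-→d16:H1→d17:-  best=H1
  + 154.192.0.0/12 (H0) depth=12
  + 0.0.0.0/0 (H2) depth=0
  + 160.249.128.0/21 (H2) depth=21
  - 89.96.0.0/12 clear@12
  ? 154.0.3.103  path d0:H2→d1:-→d2:-→d3:-→d4:-→d5:-→d6:-→d7:-→d8:H0  best=H0
  ? 89.110.12.162  path d0:H2→d1:-→d2:-→d3:-→d4:-→d5:-→d6:-→d7:-→d8:-→d9:-→d10:-→d11:-→d12:-→d13:-→d14:-→d15:-→d16:-→d17:-→d18:-→d19:-→d20:-→d21:-→d22:-→d23:-→d24:-→d25:-→d26:-→d27:-→d28:H0  best=H0
  ? 154.192.0.0  path d0:H2→d1:-→d2:-→d3:-→d4:-→d5:-→d6:-→d7:-→d8:H0→d9:-→d10:-→d11:-→d12:H0  best=H0
  + 89.110.12.160/28 (H1) depth=28
  ? 154.207.70.144  path d0:H2→d1:-→d2:-→d3:-→d4:-→d5:-→d6:-→d7:-→d8:H0→d9:-→d10:-→d11:-→d12:H0→d13:-→d14:-→d15:-→d16:H1→d17:-→d18:-→d19:-→d20:-→d21:-→d22:-→d23:-→d24:-→d25:-→d26:-→d27:-→d28:H0  best=H0
  ? 154.0.0.3  path d0:H2→d1:-→d2:-→d3:-→d4:-→d5:-→d6:-→d7:-→d8:H0  best=H0
  + 89.110.12.160/28 (H1) depth=28
  - 154.207.70.144/28 clear@28
  + 160.0.0.0/5 (H0) depth=5
  + 154.207.70.0/24 (H3) depth=24
  ? 160.249.132.176  path d0:H2→d1:-→d2:-→d3:-→d4:-→d5:H0→d6:-→d7:-→d8:-→d9:-→d10:-→d11:-→d12:-→d13:-→d14:-→d15:-→d16:H3→d17:-→d18:-→d19:-→d20:-→d21:H2  best=H2
  - 160.249.0.0/16 clear@16

== LOOKUPS ==
["H0","H0","H0","H1","H3","H1","H1","H0","H0","H0","H0","H0","H2"]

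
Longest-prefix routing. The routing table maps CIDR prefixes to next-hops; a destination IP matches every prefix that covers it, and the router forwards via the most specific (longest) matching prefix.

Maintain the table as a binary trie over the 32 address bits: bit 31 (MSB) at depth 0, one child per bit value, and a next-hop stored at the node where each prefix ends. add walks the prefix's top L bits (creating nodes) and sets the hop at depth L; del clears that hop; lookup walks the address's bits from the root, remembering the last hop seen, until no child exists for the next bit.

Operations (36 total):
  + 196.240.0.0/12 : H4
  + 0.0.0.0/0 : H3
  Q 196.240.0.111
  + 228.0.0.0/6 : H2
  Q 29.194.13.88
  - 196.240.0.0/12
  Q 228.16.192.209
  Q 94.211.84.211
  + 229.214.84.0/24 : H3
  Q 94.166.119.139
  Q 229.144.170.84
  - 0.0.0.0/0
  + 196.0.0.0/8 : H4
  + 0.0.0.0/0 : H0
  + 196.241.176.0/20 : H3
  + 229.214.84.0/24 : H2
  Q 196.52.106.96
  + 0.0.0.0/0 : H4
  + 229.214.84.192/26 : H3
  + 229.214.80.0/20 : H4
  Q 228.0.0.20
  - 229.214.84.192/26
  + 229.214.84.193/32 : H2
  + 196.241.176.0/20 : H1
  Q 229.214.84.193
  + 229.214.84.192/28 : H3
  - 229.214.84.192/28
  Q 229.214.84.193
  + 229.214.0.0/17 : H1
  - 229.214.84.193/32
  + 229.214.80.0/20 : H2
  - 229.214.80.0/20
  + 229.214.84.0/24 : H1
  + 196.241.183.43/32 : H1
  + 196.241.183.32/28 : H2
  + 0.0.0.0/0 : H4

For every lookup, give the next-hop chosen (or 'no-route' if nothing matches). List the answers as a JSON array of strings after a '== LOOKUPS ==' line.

Process each operation:
  + 196.240.0.0/12 (H4) depth=12
  + 0.0.0.0/0 (H3) depth=0
  lookup 196.240.0.111: bits 110001001111 walk d0:H3→d1:-→d2:-→d3:-→d4:-→d5:-→d6:-→d7:-→d8:-→d9:-→d10:-→d11:-→d12:H4 -> H4
  + 228.0.0.0/6 (H2) depth=6
  lookup 29.194.13.88: bits ε walk d0:H3 -> H3
  - 196.240.0.0/12 clear@12
  lookup 228.16.192.209: bits 111001 walk d0:H3→d1:-→d2:-→d3:-→d4:-→d5:-→d6:H2 -> H2
  lookup 94.211.84.211: bits ε walk d0:H3 -> H3
  + 229.214.84.0/24 (H3) depth=24
  lookup 94.166.119.139: bits ε walk d0:H3 -> H3
  lookup 229.144.170.84: bits 111001011 walk d0:H3→d1:-→d2:-→d3:-→d4:-→d5:-→d6:H2→d7:-→d8:-→d9:- -> H2
  - 0.0.0.0/0 clear@0
  + 196.0.0.0/8 (H4) depth=8
  + 0.0.0.0/0 (H0) depth=0
  + 196.241.176.0/20 (H3) depth=20
  + 229.214.84.0/24 (H2) depth=24
  lookup 196.52.106.96: bits 11000100 walk d0:H0→d1:-→d2:-→d3:-→d4:-→d5:-→d6:-→d7:-→d8:H4 -> H4
  + 0.0.0.0/0 (H4) depth=0
  + 229.214.84.192/26 (H3) depth=26
  + 229.214.80.0/20 (H4) depth=20
  lookup 228.0.0.20: bits 1110010 walk d0:H4→d1:-→d2:-→d3:-→d4:-→d5:-→d6:H2→d7:- -> H2
  - 229.214.84.192/26 clear@26
  + 229.214.84.193/32 (H2) depth=32
  + 196.241.176.0/20 (H1) depth=20
  lookup 229.214.84.193: bits 11100101110101100101010011000001 walk d0:H4→d1:-→d2:-→d3:-→d4:-→d5:-→d6:H2→d7:-→d8:-→d9:-→d10:-→d11:-→d12:-→d13:-→d14:-→d15:-→d16:-→d17:-→d18:-→d19:-→d20:H4→d21:-→d22:-→d23:-→d24:H2→d25:-→d26:-→d27:-→d28:-→d29:-→d30:-→d31:-→d32:H2 -> H2
  + 229.214.84.192/28 (H3) depth=28
  - 229.214.84.192/28 clear@28
  lookup 229.214.84.193: bits 11100101110101100101010011000001 walk d0:H4→d1:-→d2:-→d3:-→d4:-→d5:-→d6:H2→d7:-→d8:-→d9:-→d10:-→d11:-→d12:-→d13:-→d14:-→d15:-→d16:-→d17:-→d18:-→d19:-→d20:H4→d21:-→d22:-→d23:-→d24:H2→d25:-→d26:-→d27:-→d28:-→d29:-→d30:-→d31:-→d32:H2 -> H2
  + 229.214.0.0/17 (H1) depth=17
  - 229.214.84.193/32 clear@32
  + 229.214.80.0/20 (H2) depth=20
  - 229.214.80.0/20 clear@20
  + 229.214.84.0/24 (H1) depth=24
  + 196.241.183.43/32 (H1) depth=32
  + 196.241.183.32/28 (H2) depth=28
  + 0.0.0.0/0 (H4) depth=0

== LOOKUPS ==
["H4","H3","H2","H3","H3","H2","H4","H2","H2","H2"]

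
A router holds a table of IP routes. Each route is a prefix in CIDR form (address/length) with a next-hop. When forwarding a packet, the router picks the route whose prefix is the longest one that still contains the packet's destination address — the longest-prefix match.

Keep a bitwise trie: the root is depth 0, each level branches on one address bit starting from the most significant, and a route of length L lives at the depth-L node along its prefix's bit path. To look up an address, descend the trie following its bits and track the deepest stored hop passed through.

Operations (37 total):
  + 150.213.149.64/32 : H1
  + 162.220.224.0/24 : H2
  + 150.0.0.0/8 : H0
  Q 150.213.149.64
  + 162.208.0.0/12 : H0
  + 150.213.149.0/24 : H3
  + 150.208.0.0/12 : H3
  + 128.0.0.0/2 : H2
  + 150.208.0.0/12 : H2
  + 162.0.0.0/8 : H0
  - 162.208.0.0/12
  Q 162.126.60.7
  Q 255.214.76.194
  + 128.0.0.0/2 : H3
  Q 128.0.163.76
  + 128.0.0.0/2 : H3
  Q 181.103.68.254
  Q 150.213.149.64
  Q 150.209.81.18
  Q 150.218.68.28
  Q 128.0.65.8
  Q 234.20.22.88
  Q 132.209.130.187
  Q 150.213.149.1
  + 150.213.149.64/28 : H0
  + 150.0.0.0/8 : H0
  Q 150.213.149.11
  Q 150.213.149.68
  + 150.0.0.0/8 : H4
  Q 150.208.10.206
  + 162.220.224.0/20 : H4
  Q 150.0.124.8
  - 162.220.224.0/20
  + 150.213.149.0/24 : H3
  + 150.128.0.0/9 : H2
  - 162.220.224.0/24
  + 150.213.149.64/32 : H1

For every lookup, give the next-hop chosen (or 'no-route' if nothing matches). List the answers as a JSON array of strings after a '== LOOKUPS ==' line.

Trace:
  add 150.213.149.64/32 -> H1 at depth 32
  add 162.220.224.0/24 -> H2 at depth 24
  add 150.0.0.0/8 -> H0 at depth 8
  ? 150.213.149.64  path d0:-→d1:-→d2:-→d3:-→d4:-→d5:-→d6:-→d7:-→d8:H0→d9:-→d10:-→d11:-→d12:-→d13:-→d14:-→d15:-→d16:-→d17:-→d18:-→d19:-→d20:-→d21:-→d22:-→d23:-→d24:-→d25:-→d26:-→d27:-→d28:-→d29:-→d30:-→d31:-→d32:H1  best=H1
  add 162.208.0.0/12 -> H0 at depth 12
  add 150.213.149.0/24 -> H3 at depth 24
  add 150.208.0.0/12 -> H3 at depth 12
  add 128.0.0.0/2 -> H2 at depth 2
  add 150.208.0.0/12 -> H2 at depth 12
  add 162.0.0.0/8 -> H0 at depth 8
  - 162.208.0.0/12 clear@12
  ? 162.126.60.7  path d0:-→d1:-→d2:H2→d3:-→d4:-→d5:-→d6:-→d7:-→d8:H0  best=H0
  ? 255.214.76.194  path d0:-→d1:-  best=no-route
  add 128.0.0.0/2 -> H3 at depth 2
  ? 128.0.163.76  path d0:-→d1:-→d2:H3→d3:-  best=H3
  add 128.0.0.0/2 -> H3 at depth 2
  ? 181.103.68.254  path d0:-→d1:-→d2:H3→d3:-  best=H3
  ? 150.213.149.64  path d0:-→d1:-→d2:H3→d3:-→d4:-→d5:-→d6:-→d7:-→d8:H0→d9:-→d10:-→d11:-→d12:H2→d13:-→d14:-→d15:-→d16:-→d17:-→d18:-→d19:-→d20:-→d21:-→d22:-→d23:-→d24:H3→d25:-→d26:-→d27:-→d28:-→d29:-→d30:-→d31:-→d32:H1  best=H1
  ? 150.209.81.18  path d0:-→d1:-→d2:H3→d3:-→d4:-→d5:-→d6:-→d7:-→d8:H0→d9:-→d10:-→d11:-→d12:H2→d13:-  best=H2
  ? 150.218.68.28  path d0:-→d1:-→d2:H3→d3:-→d4:-→d5:-→d6:-→d7:-→d8:H0→d9:-→d10:-→d11:-→d12:H2  best=H2
  ? 128.0.65.8  path d0:-→d1:-→d2:H3→d3:-  best=H3
  ? 234.20.22.88  path d0:-→d1:-  best=no-route
  ? 132.209.130.187  path d0:-→d1:-→d2:H3→d3:-  best=H3
  ? 150.213.149.1  path d0:-→d1:-→d2:H3→d3:-→d4:-→d5:-→d6:-→d7:-→d8:H0→d9:-→d10:-→d11:-→d12:H2→d13:-→d14:-→d15:-→d16:-→d17:-→d18:-→d19:-→d20:-→d21:-→d22:-→d23:-→d24:H3→d25:-  best=H3
  add 150.213.149.64/28 -> H0 at depth 28
  add 150.0.0.0/8 -> H0 at depth 8
  ? 150.213.149.11  path d0:-→d1:-→d2:H3→d3:-→d4:-→d5:-→d6:-→d7:-→d8:H0→d9:-→d10:-→d11:-→d12:H2→d13:-→d14:-→d15:-→d16:-→d17:-→d18:-→d19:-→d20:-→d21:-→d22:-→d23:-→d24:H3→d25:-  best=H3
  ? 150.213.149.68  path d0:-→d1:-→d2:H3→d3:-→d4:-→d5:-→d6:-→d7:-→d8:H0→d9:-→d10:-→d11:-→d12:H2→d13:-→d14:-→d15:-→d16:-→d17:-→d18:-→d19:-→d20:-→d21:-→d22:-→d23:-→d24:H3→d25:-→d26:-→d27:-→d28:H0→d29:-  best=H0
  add 150.0.0.0/8 -> H4 at depth 8
  ? 150.208.10.206  path d0:-→d1:-→d2:H3→d3:-→d4:-→d5:-→d6:-→d7:-→d8:H4→d9:-→d10:-→d11:-→d12:H2→d13:-  best=H2
  add 162.220.224.0/20 -> H4 at depth 20
  ? 150.0.124.8  path d0:-→d1:-→d2:H3→d3:-→d4:-→d5:-→d6:-→d7:-→d8:H4  best=H4
  - 162.220.224.0/20 clear@20
  add 150.213.149.0/24 -> H3 at depth 24
  add 150.128.0.0/9 -> H2 at depth 9
  - 162.220.224.0/24 clear@24
  add 150.213.149.64/32 -> H1 at depth 32

== LOOKUPS ==
["H1","H0","no-route","H3","H3","H1","H2","H2","H3","no-route","H3","H3","H3","H0","H2","H4"]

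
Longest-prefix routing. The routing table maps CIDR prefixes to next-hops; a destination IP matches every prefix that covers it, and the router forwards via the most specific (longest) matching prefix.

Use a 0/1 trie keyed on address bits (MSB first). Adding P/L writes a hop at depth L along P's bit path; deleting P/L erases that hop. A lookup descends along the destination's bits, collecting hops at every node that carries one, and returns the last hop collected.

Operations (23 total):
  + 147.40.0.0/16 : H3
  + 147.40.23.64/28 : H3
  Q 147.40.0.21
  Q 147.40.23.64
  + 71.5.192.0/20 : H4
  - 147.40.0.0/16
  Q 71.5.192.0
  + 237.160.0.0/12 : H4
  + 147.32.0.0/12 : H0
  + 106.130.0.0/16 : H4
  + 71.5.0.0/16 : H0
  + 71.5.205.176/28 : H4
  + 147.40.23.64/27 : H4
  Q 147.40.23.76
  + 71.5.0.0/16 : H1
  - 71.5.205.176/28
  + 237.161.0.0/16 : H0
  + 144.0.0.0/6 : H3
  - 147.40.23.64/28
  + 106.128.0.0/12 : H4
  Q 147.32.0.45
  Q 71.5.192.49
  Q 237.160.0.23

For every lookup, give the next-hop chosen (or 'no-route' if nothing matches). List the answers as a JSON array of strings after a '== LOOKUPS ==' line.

Process each operation:
  add 147.40.0.0/16 -> H3 at depth 16
  add 147.40.23.64/28 -> H3 at depth 28
  Q 147.40.0.21: descend 1001001100101000000 ; hops seen [H3] ; pick H3
  Q 147.40.23.64: descend 1001001100101000000101110100 ; hops seen [H3,H3] ; pick H3
  add 71.5.192.0/20 -> H4 at depth 20
  - 147.40.0.0/16 clear@16
  Q 71.5.192.0: descend 01000111000001011100 ; hops seen [H4] ; pick H4
  add 237.160.0.0/12 -> H4 at depth 12
  add 147.32.0.0/12 -> H0 at depth 12
  add 106.130.0.0/16 -> H4 at depth 16
  add 71.5.0.0/16 -> H0 at depth 16
  add 71.5.205.176/28 -> H4 at depth 28
  add 147.40.23.64/27 -> H4 at depth 27
  Q 147.40.23.76: descend 1001001100101000000101110100 ; hops seen [H0,H4,H3] ; pick H3
  add 71.5.0.0/16 -> H1 at depth 16
  - 71.5.205.176/28 clear@28
  add 237.161.0.0/16 -> H0 at depth 16
  add 144.0.0.0/6 -> H3 at depth 6
  - 147.40.23.64/28 clear@28
  add 106.128.0.0/12 -> H4 at depth 12
  Q 147.32.0.45: descend 100100110010 ; hops seen [H3,H0] ; pick H0
  Q 71.5.192.49: descend 01000111000001011100 ; hops seen [H1,H4] ; pick H4
  Q 237.160.0.23: descend 111011011010000 ; hops seen [H4] ; pick H4

== LOOKUPS ==
["H3","H3","H4","H3","H0","H4","H4"]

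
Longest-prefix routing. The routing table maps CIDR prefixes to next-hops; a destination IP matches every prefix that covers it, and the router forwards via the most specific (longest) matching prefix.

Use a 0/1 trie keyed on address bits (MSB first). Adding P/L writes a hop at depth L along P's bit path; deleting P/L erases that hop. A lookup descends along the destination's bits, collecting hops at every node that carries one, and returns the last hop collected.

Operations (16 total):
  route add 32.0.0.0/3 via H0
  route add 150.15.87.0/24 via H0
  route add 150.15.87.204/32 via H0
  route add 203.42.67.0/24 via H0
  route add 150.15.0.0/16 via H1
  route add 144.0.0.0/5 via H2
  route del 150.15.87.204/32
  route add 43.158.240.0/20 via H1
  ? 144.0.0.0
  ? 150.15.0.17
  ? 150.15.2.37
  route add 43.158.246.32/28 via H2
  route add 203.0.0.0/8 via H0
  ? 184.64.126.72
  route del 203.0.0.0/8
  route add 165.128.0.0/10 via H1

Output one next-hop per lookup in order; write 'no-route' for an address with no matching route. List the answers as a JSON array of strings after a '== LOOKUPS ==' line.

Apply in order:
  + 32.0.0.0/3 (H0) depth=3
  + 150.15.87.0/24 (H0) depth=24
  + 150.15.87.204/32 (H0) depth=32
  + 203.42.67.0/24 (H0) depth=24
  + 150.15.0.0/16 (H1) depth=16
  + 144.0.0.0/5 (H2) depth=5
  del 150.15.87.204/32 (clear depth 32)
  + 43.158.240.0/20 (H1) depth=20
  ? 144.0.0.0  path d0:-→d1:-→d2:-→d3:-→d4:-→d5:H2  best=H2
  ? 150.15.0.17  path d0:-→d1:-→d2:-→d3:-→d4:-→d5:H2→d6:-→d7:-→d8:-→d9:-→d10:-→d11:-→d12:-→d13:-→d14:-→d15:-→d16:H1→d17:-  best=H1
  ? 150.15.2.37  path d0:-→d1:-→d2:-→d3:-→d4:-→d5:H2→d6:-→d7:-→d8:-→d9:-→d10:-→d11:-→d12:-→d13:-→d14:-→d15:-→d16:H1→d17:-  best=H1
  + 43.158.246.32/28 (H2) depth=28
  + 203.0.0.0/8 (H0) depth=8
  ? 184.64.126.72  path d0:-→d1:-→d2:-  best=no-route
  del 203.0.0.0/8 (clear depth 8)
  + 165.128.0.0/10 (H1) depth=10

== LOOKUPS ==
["H2","H1","H1","no-route"]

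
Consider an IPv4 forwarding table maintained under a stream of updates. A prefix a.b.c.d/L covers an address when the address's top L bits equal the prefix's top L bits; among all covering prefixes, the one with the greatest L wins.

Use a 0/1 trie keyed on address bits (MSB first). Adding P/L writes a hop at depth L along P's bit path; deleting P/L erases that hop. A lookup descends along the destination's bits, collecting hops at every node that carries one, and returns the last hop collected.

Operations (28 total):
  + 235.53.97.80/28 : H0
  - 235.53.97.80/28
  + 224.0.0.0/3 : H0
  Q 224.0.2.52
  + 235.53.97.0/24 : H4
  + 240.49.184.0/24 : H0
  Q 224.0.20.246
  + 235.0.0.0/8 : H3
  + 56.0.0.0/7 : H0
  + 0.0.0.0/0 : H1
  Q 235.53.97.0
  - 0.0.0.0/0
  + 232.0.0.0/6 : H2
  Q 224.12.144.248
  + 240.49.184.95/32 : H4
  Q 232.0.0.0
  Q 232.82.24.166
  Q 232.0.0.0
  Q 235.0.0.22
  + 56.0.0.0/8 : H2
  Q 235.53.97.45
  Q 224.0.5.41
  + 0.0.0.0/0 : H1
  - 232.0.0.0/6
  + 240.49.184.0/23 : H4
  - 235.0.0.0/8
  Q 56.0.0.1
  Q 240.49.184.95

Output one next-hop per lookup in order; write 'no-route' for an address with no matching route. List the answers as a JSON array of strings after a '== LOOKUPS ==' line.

Process each operation:
  + 235.53.97.80/28 (H0) depth=28
  del 235.53.97.80/28 (clear depth 28)
  + 224.0.0.0/3 (H0) depth=3
  lookup 224.0.2.52: bits 1110 walk d0:-→d1:-→d2:-→d3:H0→d4:- -> H0
  + 235.53.97.0/24 (H4) depth=24
  + 240.49.184.0/24 (H0) depth=24
  lookup 224.0.20.246: bits 1110 walk d0:-→d1:-→d2:-→d3:H0→d4:- -> H0
  + 235.0.0.0/8 (H3) depth=8
  + 56.0.0.0/7 (H0) depth=7
  + 0.0.0.0/0 (H1) depth=0
  lookup 235.53.97.0: bits 1110101100110101011000010 walk d0:H1→d1:-→d2:-→d3:H0→d4:-→d5:-→d6:-→d7:-→d8:H3→d9:-→d10:-→d11:-→d12:-→d13:-→d14:-→d15:-→d16:-→d17:-→d18:-→d19:-→d20:-→d21:-→d22:-→d23:-→d24:H4→d25:- -> H4
  del 0.0.0.0/0 (clear depth 0)
  + 232.0.0.0/6 (H2) depth=6
  lookup 224.12.144.248: bits 1110 walk d0:-→d1:-→d2:-→d3:H0→d4:- -> H0
  + 240.49.184.95/32 (H4) depth=32
  lookup 232.0.0.0: bits 111010 walk d0:-→d1:-→d2:-→d3:H0→d4:-→d5:-→d6:H2 -> H2
  lookup 232.82.24.166: bits 111010 walk d0:-→d1:-→d2:-→d3:H0→d4:-→d5:-→d6:H2 -> H2
  lookup 232.0.0.0: bits 111010 walk d0:-→d1:-→d2:-→d3:H0→d4:-→d5:-→d6:H2 -> H2
  lookup 235.0.0.22: bits 1110101100 walk d0:-→d1:-→d2:-→d3:H0→d4:-→d5:-→d6:H2→d7:-→d8:H3→d9:-→d10:- -> H3
  + 56.0.0.0/8 (H2) depth=8
  lookup 235.53.97.45: bits 1110101100110101011000010 walk d0:-→d1:-→d2:-→d3:H0→d4:-→d5:-→d6:H2→d7:-→d8:H3→d9:-→d10:-→d11:-→d12:-→d13:-→d14:-→d15:-→d16:-→d17:-→d18:-→d19:-→d20:-→d21:-→d22:-→d23:-→d24:H4→d25:- -> H4
  lookup 224.0.5.41: bits 1110 walk d0:-→d1:-→d2:-→d3:H0→d4:- -> H0
  + 0.0.0.0/0 (H1) depth=0
  del 232.0.0.0/6 (clear depth 6)
  + 240.49.184.0/23 (H4) depth=23
  del 235.0.0.0/8 (clear depth 8)
  lookup 56.0.0.1: bits 00111000 walk d0:H1→d1:-→d2:-→d3:-→d4:-→d5:-→d6:-→d7:H0→d8:H2 -> H2
  lookup 240.49.184.95: bits 11110000001100011011100001011111 walk d0:H1→d1:-→d2:-→d3:H0→d4:-→d5:-→d6:-→d7:-→d8:-→d9:-→d10:-→d11:-→d12:-→d13:-→d14:-→d15:-→d16:-→d17:-→d18:-→d19:-→d20:-→d21:-→d22:-→d23:H4→d24:H0→d25:-→d26:-→d27:-→d28:-→d29:-→d30:-→d31:-→d32:H4 -> H4

== LOOKUPS ==
["H0","H0","H4","H0","H2","H2","H2","H3","H4","H0","H2","H4"]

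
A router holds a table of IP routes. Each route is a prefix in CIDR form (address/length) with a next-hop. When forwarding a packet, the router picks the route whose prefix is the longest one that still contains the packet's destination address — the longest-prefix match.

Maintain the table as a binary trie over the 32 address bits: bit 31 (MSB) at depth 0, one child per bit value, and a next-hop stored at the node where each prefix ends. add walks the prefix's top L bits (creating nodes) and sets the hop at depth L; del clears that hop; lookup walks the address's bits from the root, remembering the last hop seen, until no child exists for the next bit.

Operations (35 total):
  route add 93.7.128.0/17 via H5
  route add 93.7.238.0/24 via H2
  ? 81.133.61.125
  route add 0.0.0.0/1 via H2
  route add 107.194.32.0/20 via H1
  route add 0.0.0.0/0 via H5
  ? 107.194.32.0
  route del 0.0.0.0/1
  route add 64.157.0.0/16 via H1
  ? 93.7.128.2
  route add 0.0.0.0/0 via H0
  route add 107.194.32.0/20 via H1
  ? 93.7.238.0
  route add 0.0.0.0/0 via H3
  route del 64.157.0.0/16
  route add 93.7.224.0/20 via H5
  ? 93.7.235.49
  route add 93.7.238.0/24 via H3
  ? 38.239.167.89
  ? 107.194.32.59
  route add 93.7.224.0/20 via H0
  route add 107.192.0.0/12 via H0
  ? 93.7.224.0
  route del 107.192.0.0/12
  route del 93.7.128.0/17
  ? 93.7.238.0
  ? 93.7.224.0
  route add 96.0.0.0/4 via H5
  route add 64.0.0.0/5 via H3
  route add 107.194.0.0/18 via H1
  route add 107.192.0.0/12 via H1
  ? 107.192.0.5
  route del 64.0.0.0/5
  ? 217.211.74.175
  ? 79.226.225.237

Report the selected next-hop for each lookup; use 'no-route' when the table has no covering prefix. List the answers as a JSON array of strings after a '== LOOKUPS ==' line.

Process each operation:
  add 93.7.128.0/17 -> H5 at depth 17
  add 93.7.238.0/24 -> H2 at depth 24
  ? 81.133.61.125  path d0:-→d1:-→d2:-→d3:-→d4:-  best=no-route
  add 0.0.0.0/1 -> H2 at depth 1
  add 107.194.32.0/20 -> H1 at depth 20
  add 0.0.0.0/0 -> H5 at depth 0
  ? 107.194.32.0  path d0:H5→d1:H2→d2:-→d3:-→d4:-→d5:-→d6:-→d7:-→d8:-→d9:-→d10:-→d11:-→d12:-→d13:-→d14:-→d15:-→d16:-→d17:-→d18:-→d19:-→d20:H1  best=H1
  - 0.0.0.0/1 clear@1
  add 64.157.0.0/16 -> H1 at depth 16
  ? 93.7.128.2  path d0:H5→d1:-→d2:-→d3:-→d4:-→d5:-→d6:-→d7:-→d8:-→d9:-→d10:-→d11:-→d12:-→d13:-→d14:-→d15:-→d16:-→d17:H5  best=H5
  add 0.0.0.0/0 -> H0 at depth 0
  add 107.194.32.0/20 -> H1 at depth 20
  ? 93.7.238.0  path d0:H0→d1:-→d2:-→d3:-→d4:-→d5:-→d6:-→d7:-→d8:-→d9:-→d10:-→d11:-→d12:-→d13:-→d14:-→d15:-→d16:-→d17:H5→d18:-→d19:-→d20:-→d21:-→d22:-→d23:-→d24:H2  best=H2
  add 0.0.0.0/0 -> H3 at depth 0
  - 64.157.0.0/16 clear@16
  add 93.7.224.0/20 -> H5 at depth 20
  ? 93.7.235.49  path d0:H3→d1:-→d2:-→d3:-→d4:-→d5:-→d6:-→d7:-→d8:-→d9:-→d10:-→d11:-→d12:-→d13:-→d14:-→d15:-→d16:-→d17:H5→d18:-→d19:-→d20:H5→d21:-  best=H5
  add 93.7.238.0/24 -> H3 at depth 24
  ? 38.239.167.89  path d0:H3→d1:-  best=H3
  ? 107.194.32.59  path d0:H3→d1:-→d2:-→d3:-→d4:-→d5:-→d6:-→d7:-→d8:-→d9:-→d10:-→d11:-→d12:-→d13:-→d14:-→d15:-→d16:-→d17:-→d18:-→d19:-→d20:H1  best=H1
  add 93.7.224.0/20 -> H0 at depth 20
  add 107.192.0.0/12 -> H0 at depth 12
  ? 93.7.224.0  path d0:H3→d1:-→d2:-→d3:-→d4:-→d5:-→d6:-→d7:-→d8:-→d9:-→d10:-→d11:-→d12:-→d13:-→d14:-→d15:-→d16:-→d17:H5→d18:-→d19:-→d20:H0  best=H0
  - 107.192.0.0/12 clear@12
  - 93.7.128.0/17 clear@17
  ? 93.7.238.0  path d0:H3→d1:-→d2:-→d3:-→d4:-→d5:-→d6:-→d7:-→d8:-→d9:-→d10:-→d11:-→d12:-→d13:-→d14:-→d15:-→d16:-→d17:-→d18:-→d19:-→d20:H0→d21:-→d22:-→d23:-→d24:H3  best=H3
  ? 93.7.224.0  path d0:H3→d1:-→d2:-→d3:-→d4:-→d5:-→d6:-→d7:-→d8:-→d9:-→d10:-→d11:-→d12:-→d13:-→d14:-→d15:-→d16:-→d17:-→d18:-→d19:-→d20:H0  best=H0
  add 96.0.0.0/4 -> H5 at depth 4
  add 64.0.0.0/5 -> H3 at depth 5
  add 107.194.0.0/18 -> H1 at depth 18
  add 107.192.0.0/12 -> H1 at depth 12
  ? 107.192.0.5  path d0:H3→d1:-→d2:-→d3:-→d4:H5→d5:-→d6:-→d7:-→d8:-→d9:-→d10:-→d11:-→d12:H1→d13:-→d14:-  best=H1
  - 64.0.0.0/5 clear@5
  ? 217.211.74.175  path d0:H3  best=H3
  ? 79.226.225.237  path d0:H3→d1:-→d2:-→d3:-→d4:-  best=H3

== LOOKUPS ==
["no-route","H1","H5","H2","H5","H3","H1","H0","H3","H0","H1","H3","H3"]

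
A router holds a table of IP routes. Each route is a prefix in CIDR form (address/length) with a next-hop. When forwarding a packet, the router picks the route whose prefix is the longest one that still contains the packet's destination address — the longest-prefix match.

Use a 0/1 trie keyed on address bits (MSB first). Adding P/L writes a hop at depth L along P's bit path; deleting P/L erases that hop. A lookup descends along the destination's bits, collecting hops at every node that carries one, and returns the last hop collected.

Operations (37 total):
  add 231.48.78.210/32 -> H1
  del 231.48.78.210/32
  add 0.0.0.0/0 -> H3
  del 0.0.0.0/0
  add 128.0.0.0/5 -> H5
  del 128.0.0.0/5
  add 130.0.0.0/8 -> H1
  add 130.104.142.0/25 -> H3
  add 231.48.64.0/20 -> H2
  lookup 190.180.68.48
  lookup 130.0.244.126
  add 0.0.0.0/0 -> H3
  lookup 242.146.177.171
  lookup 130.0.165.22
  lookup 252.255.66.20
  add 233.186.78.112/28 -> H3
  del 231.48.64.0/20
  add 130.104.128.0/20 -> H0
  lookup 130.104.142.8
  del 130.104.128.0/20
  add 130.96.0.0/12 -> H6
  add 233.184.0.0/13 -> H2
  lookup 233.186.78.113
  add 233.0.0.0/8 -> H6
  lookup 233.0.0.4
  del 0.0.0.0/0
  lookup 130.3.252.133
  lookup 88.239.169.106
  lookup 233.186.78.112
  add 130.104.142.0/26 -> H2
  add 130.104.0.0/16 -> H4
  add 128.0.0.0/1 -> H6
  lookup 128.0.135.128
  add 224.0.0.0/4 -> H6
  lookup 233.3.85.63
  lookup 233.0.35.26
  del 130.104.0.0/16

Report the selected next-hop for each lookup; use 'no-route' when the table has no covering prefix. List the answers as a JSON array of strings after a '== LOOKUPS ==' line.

Trace:
  + 231.48.78.210/32 (H1) depth=32
  - 231.48.78.210/32 clear@32
  + 0.0.0.0/0 (H3) depth=0
  - 0.0.0.0/0 clear@0
  + 128.0.0.0/5 (H5) depth=5
  - 128.0.0.0/5 clear@5
  + 130.0.0.0/8 (H1) depth=8
  + 130.104.142.0/25 (H3) depth=25
  + 231.48.64.0/20 (H2) depth=20
  Q 190.180.68.48: descend 10 ; hops seen [∅] ; pick no-route
  Q 130.0.244.126: descend 100000100 ; hops seen [H1] ; pick H1
  + 0.0.0.0/0 (H3) depth=0
  Q 242.146.177.171: descend 111 ; hops seen [H3] ; pick H3
  Q 130.0.165.22: descend 100000100 ; hops seen [H3,H1] ; pick H1
  Q 252.255.66.20: descend 111 ; hops seen [H3] ; pick H3
  + 233.186.78.112/28 (H3) depth=28
  - 231.48.64.0/20 clear@20
  + 130.104.128.0/20 (H0) depth=20
  Q 130.104.142.8: descend 1000001001101000100011100 ; hops seen [H3,H1,H0,H3] ; pick H3
  - 130.104.128.0/20 clear@20
  + 130.96.0.0/12 (H6) depth=12
  + 233.184.0.0/13 (H2) depth=13
  Q 233.186.78.113: descend 1110100110111010010011100111 ; hops seen [H3,H2,H3] ; pick H3
  + 233.0.0.0/8 (H6) depth=8
  Q 233.0.0.4: descend 11101001 ; hops seen [H3,H6] ; pick H6
  - 0.0.0.0/0 clear@0
  Q 130.3.252.133: descend 100000100 ; hops seen [H1] ; pick H1
  Q 88.239.169.106: descend ε ; hops seen [∅] ; pick no-route
  Q 233.186.78.112: descend 1110100110111010010011100111 ; hops seen [H6,H2,H3] ; pick H3
  + 130.104.142.0/26 (H2) depth=26
  + 130.104.0.0/16 (H4) depth=16
  + 128.0.0.0/1 (H6) depth=1
  Q 128.0.135.128: descend 100000 ; hops seen [H6] ; pick H6
  + 224.0.0.0/4 (H6) depth=4
  Q 233.3.85.63: descend 11101001 ; hops seen [H6,H6,H6] ; pick H6
  Q 233.0.35.26: descend 11101001 ; hops seen [H6,H6,H6] ; pick H6
  - 130.104.0.0/16 clear@16

== LOOKUPS ==
["no-route","H1","H3","H1","H3","H3","H3","H6","H1","no-route","H3","H6","H6","H6"]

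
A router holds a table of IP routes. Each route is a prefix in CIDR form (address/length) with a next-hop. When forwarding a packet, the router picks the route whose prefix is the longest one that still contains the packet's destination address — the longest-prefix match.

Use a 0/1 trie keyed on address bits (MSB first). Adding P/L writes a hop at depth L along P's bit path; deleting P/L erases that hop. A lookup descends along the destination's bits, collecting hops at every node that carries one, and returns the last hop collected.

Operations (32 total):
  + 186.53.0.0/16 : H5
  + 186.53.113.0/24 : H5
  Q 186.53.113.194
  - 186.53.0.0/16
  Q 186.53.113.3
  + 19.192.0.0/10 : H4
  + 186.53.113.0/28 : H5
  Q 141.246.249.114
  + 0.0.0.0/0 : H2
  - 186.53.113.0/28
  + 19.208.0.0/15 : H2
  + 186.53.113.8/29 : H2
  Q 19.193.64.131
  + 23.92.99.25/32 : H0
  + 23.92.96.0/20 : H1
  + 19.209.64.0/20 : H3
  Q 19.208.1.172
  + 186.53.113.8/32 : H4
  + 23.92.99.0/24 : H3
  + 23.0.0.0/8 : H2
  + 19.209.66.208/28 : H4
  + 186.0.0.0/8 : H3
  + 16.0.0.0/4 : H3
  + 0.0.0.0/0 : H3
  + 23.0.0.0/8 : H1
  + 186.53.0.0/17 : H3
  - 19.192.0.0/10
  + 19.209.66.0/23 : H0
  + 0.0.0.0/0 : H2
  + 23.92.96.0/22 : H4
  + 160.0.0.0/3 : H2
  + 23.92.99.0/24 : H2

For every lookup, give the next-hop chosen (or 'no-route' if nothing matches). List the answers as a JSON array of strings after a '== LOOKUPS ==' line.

Trace:
  + 186.53.0.0/16 (H5) depth=16
  + 186.53.113.0/24 (H5) depth=24
  lookup 186.53.113.194: bits 101110100011010101110001 walk d0:-→d1:-→d2:-→d3:-→d4:-→d5:-→d6:-→d7:-→d8:-→d9:-→d10:-→d11:-→d12:-→d13:-→d14:-→d15:-→d16:H5→d17:-→d18:-→d19:-→d20:-→d21:-→d22:-→d23:-→d24:H5 -> H5
  del 186.53.0.0/16 (clear depth 16)
  lookup 186.53.113.3: bits 101110100011010101110001 walk d0:-→d1:-→d2:-→d3:-→d4:-→d5:-→d6:-→d7:-→d8:-→d9:-→d10:-→d11:-→d12:-→d13:-→d14:-→d15:-→d16:-→d17:-→d18:-→d19:-→d20:-→d21:-→d22:-→d23:-→d24:H5 -> H5
  + 19.192.0.0/10 (H4) depth=10
  + 186.53.113.0/28 (H5) depth=28
  lookup 141.246.249.114: bits 10 walk d0:-→d1:-→d2:- -> no-route
  + 0.0.0.0/0 (H2) depth=0
  del 186.53.113.0/28 (clear depth 28)
  + 19.208.0.0/15 (H2) depth=15
  + 186.53.113.8/29 (H2) depth=29
  lookup 19.193.64.131: bits 00010011110 walk d0:H2→d1:-→d2:-→d3:-→d4:-→d5:-→d6:-→d7:-→d8:-→d9:-→d10:H4→d11:- -> H4
  + 23.92.99.25/32 (H0) depth=32
  + 23.92.96.0/20 (H1) depth=20
  + 19.209.64.0/20 (H3) depth=20
  lookup 19.208.1.172: bits 000100111101000 walk d0:H2→d1:-→d2:-→d3:-→d4:-→d5:-→d6:-→d7:-→d8:-→d9:-→d10:H4→d11:-→d12:-→d13:-→d14:-→d15:H2 -> H2
  + 186.53.113.8/32 (H4) depth=32
  + 23.92.99.0/24 (H3) depth=24
  + 23.0.0.0/8 (H2) depth=8
  + 19.209.66.208/28 (H4) depth=28
  + 186.0.0.0/8 (H3) depth=8
  + 16.0.0.0/4 (H3) depth=4
  + 0.0.0.0/0 (H3) depth=0
  + 23.0.0.0/8 (H1) depth=8
  + 186.53.0.0/17 (H3) depth=17
  del 19.192.0.0/10 (clear depth 10)
  + 19.209.66.0/23 (H0) depth=23
  + 0.0.0.0/0 (H2) depth=0
  + 23.92.96.0/22 (H4) depth=22
  + 160.0.0.0/3 (H2) depth=3
  + 23.92.99.0/24 (H2) depth=24

== LOOKUPS ==
["H5","H5","no-route","H4","H2"]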